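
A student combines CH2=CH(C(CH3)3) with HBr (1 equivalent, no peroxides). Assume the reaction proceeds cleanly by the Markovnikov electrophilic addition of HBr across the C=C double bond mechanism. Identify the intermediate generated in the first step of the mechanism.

secondary carbocation

Step 1: Protonation of the alkene by HBr: the π bond acts as the nucleophile and picks up H⁺, giving the more stable (Markovnikov) secondary carbocation. The H–Br bond breaks heterolytically, releasing Br⁻.
After step 1 the species present is a secondary carbocation.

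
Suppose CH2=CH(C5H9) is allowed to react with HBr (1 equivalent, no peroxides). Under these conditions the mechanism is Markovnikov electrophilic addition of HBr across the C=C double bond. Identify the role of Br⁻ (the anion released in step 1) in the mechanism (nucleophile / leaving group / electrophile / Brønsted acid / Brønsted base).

Step 3: Br⁻ captures the cation: a lone pair on Br⁻ fills the empty p orbital, producing the alkyl halide product.
Br⁻ (the anion released in step 1) donates an electron pair to form a new σ-bond to carbon — it is the nucleophile.

nucleophile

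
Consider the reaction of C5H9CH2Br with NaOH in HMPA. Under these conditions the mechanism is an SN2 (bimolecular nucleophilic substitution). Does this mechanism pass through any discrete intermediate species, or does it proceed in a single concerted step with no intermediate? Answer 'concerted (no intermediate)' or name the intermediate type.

Backside attack by OH⁻ on the carbon bearing the bromide: the new C–O bond forms as the C–Br bond breaks, with Walden inversion at carbon.
All bond changes occur in one transition state; no discrete intermediate is formed.

concerted (no intermediate)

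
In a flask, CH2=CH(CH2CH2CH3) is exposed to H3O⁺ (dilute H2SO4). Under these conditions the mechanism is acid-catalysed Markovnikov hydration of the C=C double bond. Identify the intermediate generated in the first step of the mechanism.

Step 1: Protonation of the alkene by H3O⁺: the π bond acts as the nucleophile and picks up H⁺, giving the more stable (Markovnikov) secondary carbocation. H2O is released.
After step 1 the species present is a secondary carbocation.

secondary carbocation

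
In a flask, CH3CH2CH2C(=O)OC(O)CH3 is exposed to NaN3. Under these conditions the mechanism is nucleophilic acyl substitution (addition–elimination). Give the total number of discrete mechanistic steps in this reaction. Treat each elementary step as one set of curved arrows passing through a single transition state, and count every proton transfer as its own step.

2

Step 1: A lone pair on the N of N3⁻ attacks the electrophilic acyl carbon; the π(C=O) electrons move onto oxygen, giving a tetrahedral intermediate.
Step 2: Elimination step: re-formation of the carbonyl π bond drives out CH3CO2⁻, giving the new acyl compound.
Total: 2 elementary steps.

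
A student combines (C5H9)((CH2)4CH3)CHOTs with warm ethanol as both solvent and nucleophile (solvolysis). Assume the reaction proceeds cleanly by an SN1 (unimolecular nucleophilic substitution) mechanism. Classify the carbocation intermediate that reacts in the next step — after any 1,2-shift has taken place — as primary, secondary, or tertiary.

tertiary

Step 1: The C–O bond breaks with both electrons going to the tosylate; TsO⁻ leaves and a secondary carbocation remains.
Step 2: Carbocation rearrangement: a 1,2-hydride shift from the adjacent cyclopentyl carbon converts the initially-formed secondary cation into the more stable tertiary cation.
The cation rearranges from secondary to tertiary via a 1,2-hydride shift from the adjacent cyclopentyl carbon; the tertiary cation is what reacts next.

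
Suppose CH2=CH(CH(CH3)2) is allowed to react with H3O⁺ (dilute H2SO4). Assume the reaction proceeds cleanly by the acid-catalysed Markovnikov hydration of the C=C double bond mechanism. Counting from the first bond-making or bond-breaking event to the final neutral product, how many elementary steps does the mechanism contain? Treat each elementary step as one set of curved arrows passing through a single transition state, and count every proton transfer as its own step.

4

Step 1: Protonation of the alkene by H3O⁺: the π bond acts as the nucleophile and picks up H⁺, giving the more stable (Markovnikov) secondary carbocation. H2O is released.
Step 2: A 1,2-hydride shift from the adjacent isopropyl carbon moves the positive charge from the secondary centre to an adjacent carbon, generating a more stable tertiary carbocation.
Step 3: A lone pair on the oxygen of H2O attacks the carbocation, forming a C–O bond and an oxonium ion (a protonated alcohol).
Step 4: Proton transfer from the O–H of the oxonium ion to H2O completes the catalytic cycle and yields the alcohol.
Total: 4 elementary steps.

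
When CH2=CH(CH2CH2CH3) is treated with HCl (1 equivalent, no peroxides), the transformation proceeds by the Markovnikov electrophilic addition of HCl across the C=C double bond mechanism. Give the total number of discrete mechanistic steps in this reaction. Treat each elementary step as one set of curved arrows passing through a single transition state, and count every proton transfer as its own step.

2

Step 1: The π electrons of the C=C bond attack a proton of HCl; Markovnikov addition places the new C–H on the less-substituted alkene carbon, so the positive charge ends up on the more-substituted carbon — a secondary carbocation. The H–Cl bond breaks heterolytically, releasing Cl⁻.
(No 1,2-shift: no single shift to an adjacent carbon would give a more stable cation.)
Step 2: The Cl⁻ anion donates a lone pair to the carbocation, forming the new C–Cl σ-bond and giving the neutral alkyl halide.
Total: 2 elementary steps.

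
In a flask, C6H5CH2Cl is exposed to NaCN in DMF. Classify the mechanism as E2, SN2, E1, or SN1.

SN2

Conditions: a primary substrate with a strong nucleophile in the polar aprotic solvent DMF.
These conditions are the textbook signature of the SN2 pathway.
An unhindered substrate with a strong nucleophile in a polar aprotic solvent favours one-step backside displacement.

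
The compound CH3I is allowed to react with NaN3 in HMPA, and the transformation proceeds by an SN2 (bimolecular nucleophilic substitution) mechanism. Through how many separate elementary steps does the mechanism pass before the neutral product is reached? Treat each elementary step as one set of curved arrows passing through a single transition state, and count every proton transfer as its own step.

Step 1: N3⁻ attacks the back face of the α-carbon while I⁻ departs with the C–I bonding pair — a single concerted displacement through a pentacoordinate transition state.
Total: 1 elementary step.

1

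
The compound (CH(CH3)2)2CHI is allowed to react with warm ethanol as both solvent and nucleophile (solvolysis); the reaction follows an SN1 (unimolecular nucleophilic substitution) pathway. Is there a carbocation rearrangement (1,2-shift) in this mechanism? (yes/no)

yes

The first-formed carbocation is secondary.
The adjacent isopropyl carbon already bears 2 other carbon substituents and has a hydrogen to migrate; after a 1,2-hydride shift from that carbon the positive charge sits on a tertiary centre.
Tertiary is more stable than secondary, so the shift occurs.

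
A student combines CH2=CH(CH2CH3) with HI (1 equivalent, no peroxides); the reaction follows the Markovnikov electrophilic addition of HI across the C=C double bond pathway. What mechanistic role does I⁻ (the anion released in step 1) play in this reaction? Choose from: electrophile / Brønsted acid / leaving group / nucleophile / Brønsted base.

nucleophile

Step 2: The I⁻ anion donates a lone pair to the carbocation, forming the new C–I σ-bond and giving the neutral alkyl halide.
I⁻ (the anion released in step 1) donates an electron pair to form a new σ-bond to carbon — it is the nucleophile.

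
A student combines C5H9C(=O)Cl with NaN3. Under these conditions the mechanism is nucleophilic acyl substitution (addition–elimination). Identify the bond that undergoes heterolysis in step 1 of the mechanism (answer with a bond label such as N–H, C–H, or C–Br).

π(C=O)

Step 1: Nucleophilic addition of N3⁻ to the acyl carbon breaks the π(C=O) bond and yields a tetrahedral, anionic intermediate.
The bond broken in this step is the π(C=O) bond.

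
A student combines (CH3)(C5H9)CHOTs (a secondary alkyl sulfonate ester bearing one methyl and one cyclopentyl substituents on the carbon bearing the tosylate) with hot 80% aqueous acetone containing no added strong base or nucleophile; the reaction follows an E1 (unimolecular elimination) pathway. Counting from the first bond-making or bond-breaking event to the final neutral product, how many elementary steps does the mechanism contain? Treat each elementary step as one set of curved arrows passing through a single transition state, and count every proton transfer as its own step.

Step 1: The C–O bond breaks with both electrons going to the tosylate; TsO⁻ leaves and a secondary carbocation remains.
Step 2: Carbocation rearrangement: a 1,2-hydride shift from the adjacent cyclopentyl carbon converts the initially-formed secondary cation into the more stable tertiary cation.
Step 3: A weak base (a water molecule from the solvent) removes a proton from a carbon adjacent to the cationic centre; the electrons of that C–H bond become the new π(C=C) bond, giving the alkene.
Total: 3 elementary steps.

3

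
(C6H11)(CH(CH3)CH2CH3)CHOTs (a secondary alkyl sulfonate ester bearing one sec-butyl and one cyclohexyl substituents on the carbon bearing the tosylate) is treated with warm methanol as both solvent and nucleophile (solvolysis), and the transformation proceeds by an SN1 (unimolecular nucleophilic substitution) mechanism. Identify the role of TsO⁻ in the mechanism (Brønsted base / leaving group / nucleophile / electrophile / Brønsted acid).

leaving group

Step 1: Unassisted departure of TsO⁻ (taking the C–O bonding pair) generates a secondary carbocation.
TsO⁻ departs with both electrons of the breaking σ-bond — that is the definition of a leaving group.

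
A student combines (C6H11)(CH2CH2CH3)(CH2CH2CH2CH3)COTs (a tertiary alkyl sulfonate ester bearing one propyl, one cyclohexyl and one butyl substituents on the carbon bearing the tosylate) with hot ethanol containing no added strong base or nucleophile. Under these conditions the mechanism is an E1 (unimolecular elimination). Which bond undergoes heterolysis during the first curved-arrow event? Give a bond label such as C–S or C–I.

C–O

Step 1: The C–O bond breaks with both electrons going to the tosylate; TsO⁻ leaves and a tertiary carbocation remains.
The bond broken in this step is the C–O bond.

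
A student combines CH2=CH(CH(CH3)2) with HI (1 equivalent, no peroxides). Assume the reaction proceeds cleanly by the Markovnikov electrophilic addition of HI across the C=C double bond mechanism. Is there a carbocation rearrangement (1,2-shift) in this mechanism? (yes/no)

The first-formed carbocation is secondary.
The adjacent isopropyl carbon already bears 2 other carbon substituents and has a hydrogen to migrate; after a 1,2-hydride shift from that carbon the positive charge sits on a tertiary centre.
Tertiary is more stable than secondary, so the shift occurs.

yes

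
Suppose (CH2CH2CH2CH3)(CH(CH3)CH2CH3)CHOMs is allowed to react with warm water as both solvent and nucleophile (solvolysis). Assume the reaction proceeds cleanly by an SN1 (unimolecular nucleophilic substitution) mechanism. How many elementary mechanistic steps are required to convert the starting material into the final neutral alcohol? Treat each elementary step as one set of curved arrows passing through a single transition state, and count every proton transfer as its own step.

Step 1: Ionisation: the C–O σ-bond cleaves heterolytically; both bonding electrons depart with MsO⁻, leaving a secondary carbocation at the α-carbon.
Step 2: A hydride (H with its bonding pair) migrates from the adjacent sec-butyl carbon to the cationic centre — a 1,2-hydride shift — upgrading the secondary cation to a tertiary one.
Step 3: H2O donates an oxygen lone pair into the empty p orbital of the cation, giving a protonated alcohol (an oxonium ion).
Step 4: A second solvent molecule removes the proton on oxygen, giving the neutral alcohol product.
Total: 4 elementary steps.

4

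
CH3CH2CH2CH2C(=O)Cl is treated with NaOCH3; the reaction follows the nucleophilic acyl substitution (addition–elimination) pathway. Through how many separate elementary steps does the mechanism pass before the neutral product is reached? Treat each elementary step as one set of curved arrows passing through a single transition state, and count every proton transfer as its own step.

Step 1: CH3O⁻ adds to the carbonyl carbon; the C=O π electrons shift onto oxygen and a tetrahedral alkoxide intermediate forms.
Step 2: An oxygen lone pair re-forms the C=O π bond as the C–Cl σ-bond breaks; Cl⁻ is expelled.
Total: 2 elementary steps.

2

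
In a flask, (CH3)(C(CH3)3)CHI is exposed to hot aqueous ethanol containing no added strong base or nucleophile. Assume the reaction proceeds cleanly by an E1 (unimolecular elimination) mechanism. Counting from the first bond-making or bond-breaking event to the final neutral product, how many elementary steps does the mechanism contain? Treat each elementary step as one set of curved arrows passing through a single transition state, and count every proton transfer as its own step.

3

Step 1: Rate-determining heterolysis of the C–I bond gives I⁻ and a secondary carbocation.
Step 2: A 1,2-methyl shift from the adjacent tert-butyl carbon moves the positive charge from the secondary centre to an adjacent carbon, generating a more stable tertiary carbocation.
Step 3: Loss of a β-proton to a water (or ethanol) molecule of the solvent: the C–H bonding pair collapses toward the cationic carbon to form the C=C π bond, yielding the alkene.
Total: 3 elementary steps.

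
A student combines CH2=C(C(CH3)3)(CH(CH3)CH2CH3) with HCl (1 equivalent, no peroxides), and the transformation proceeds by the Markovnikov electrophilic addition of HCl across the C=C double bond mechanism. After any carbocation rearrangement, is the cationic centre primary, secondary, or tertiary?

Step 1: The π electrons of the C=C bond attack a proton of HCl; Markovnikov addition places the new C–H on the less-substituted alkene carbon, so the positive charge ends up on the more-substituted carbon — a tertiary carbocation. The H–Cl bond breaks heterolytically, releasing Cl⁻.
No single 1,2-shift to an adjacent carbon would give a more-substituted cation, so no rearrangement occurs.

tertiary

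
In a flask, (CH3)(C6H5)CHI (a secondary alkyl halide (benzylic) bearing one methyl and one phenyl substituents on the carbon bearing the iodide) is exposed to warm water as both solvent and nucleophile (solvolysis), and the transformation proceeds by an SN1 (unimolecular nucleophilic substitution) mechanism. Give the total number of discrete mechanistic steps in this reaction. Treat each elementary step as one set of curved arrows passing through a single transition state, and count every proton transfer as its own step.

3

Step 1: Unassisted departure of I⁻ (taking the C–I bonding pair) generates a secondary carbocation.
(No 1,2-shift: no single shift to an adjacent carbon would give a more stable cation.)
Step 2: H2O donates an oxygen lone pair into the empty p orbital of the cation, giving a protonated alcohol (an oxonium ion).
Step 3: Deprotonation of the oxonium oxygen by solvent water yields the neutral alcohol.
Total: 3 elementary steps.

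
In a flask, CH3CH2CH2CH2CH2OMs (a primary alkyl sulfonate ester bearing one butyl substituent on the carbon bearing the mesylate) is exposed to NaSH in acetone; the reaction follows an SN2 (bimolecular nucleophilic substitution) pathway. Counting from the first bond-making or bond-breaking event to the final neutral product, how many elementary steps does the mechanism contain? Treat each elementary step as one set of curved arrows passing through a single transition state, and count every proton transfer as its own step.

1

Step 1: Backside attack by HS⁻ on the carbon bearing the mesylate: the new C–S bond forms as the C–O bond breaks, with Walden inversion at carbon.
Total: 1 elementary step.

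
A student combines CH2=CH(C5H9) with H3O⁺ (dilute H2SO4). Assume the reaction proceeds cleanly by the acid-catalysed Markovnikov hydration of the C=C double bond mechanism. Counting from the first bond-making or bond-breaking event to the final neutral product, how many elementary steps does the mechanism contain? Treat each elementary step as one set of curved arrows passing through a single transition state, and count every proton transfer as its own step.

4

Step 1: Protonation of the alkene by H3O⁺: the π bond acts as the nucleophile and picks up H⁺, giving the more stable (Markovnikov) secondary carbocation. H2O is released.
Step 2: Carbocation rearrangement: a 1,2-hydride shift from the adjacent cyclopentyl carbon converts the initially-formed secondary cation into the more stable tertiary cation.
Step 3: A lone pair on the oxygen of H2O attacks the carbocation, forming a C–O bond and an oxonium ion (a protonated alcohol).
Step 4: Deprotonation of the oxonium ion by a water molecule delivers the neutral alcohol and regenerates the acid catalyst.
Total: 4 elementary steps.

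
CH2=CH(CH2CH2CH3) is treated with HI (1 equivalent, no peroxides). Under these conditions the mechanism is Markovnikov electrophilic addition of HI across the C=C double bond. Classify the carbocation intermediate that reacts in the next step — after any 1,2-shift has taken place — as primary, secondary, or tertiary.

Step 1: Protonation of the alkene by HI: the π bond acts as the nucleophile and picks up H⁺, giving the more stable (Markovnikov) secondary carbocation. The H–I bond breaks heterolytically, releasing I⁻.
No single 1,2-shift to an adjacent carbon would give a more-substituted cation, so no rearrangement occurs.

secondary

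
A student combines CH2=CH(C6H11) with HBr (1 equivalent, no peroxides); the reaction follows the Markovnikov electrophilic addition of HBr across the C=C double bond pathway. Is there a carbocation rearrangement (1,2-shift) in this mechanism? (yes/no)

yes

The first-formed carbocation is secondary.
The adjacent cyclohexyl carbon already bears 2 other carbon substituents and has a hydrogen to migrate; after a 1,2-hydride shift from that carbon the positive charge sits on a tertiary centre.
Tertiary is more stable than secondary, so the shift occurs.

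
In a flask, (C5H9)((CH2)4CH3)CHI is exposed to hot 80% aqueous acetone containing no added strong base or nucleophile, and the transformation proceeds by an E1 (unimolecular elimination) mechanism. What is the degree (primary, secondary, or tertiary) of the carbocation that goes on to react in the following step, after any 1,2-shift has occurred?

tertiary

Step 1: Ionisation: the C–I σ-bond cleaves heterolytically; both bonding electrons depart with I⁻, leaving a secondary carbocation at the α-carbon.
Step 2: Carbocation rearrangement: a 1,2-hydride shift from the adjacent cyclopentyl carbon converts the initially-formed secondary cation into the more stable tertiary cation.
The cation rearranges from secondary to tertiary via a 1,2-hydride shift from the adjacent cyclopentyl carbon; the tertiary cation is what reacts next.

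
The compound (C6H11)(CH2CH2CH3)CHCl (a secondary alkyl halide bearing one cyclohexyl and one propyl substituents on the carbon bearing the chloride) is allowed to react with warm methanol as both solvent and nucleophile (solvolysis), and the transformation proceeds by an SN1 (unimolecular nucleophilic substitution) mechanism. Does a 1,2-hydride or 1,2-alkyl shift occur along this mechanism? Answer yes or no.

The first-formed carbocation is secondary.
The adjacent cyclohexyl carbon already bears 2 other carbon substituents and has a hydrogen to migrate; after a 1,2-hydride shift from that carbon the positive charge sits on a tertiary centre.
Tertiary is more stable than secondary, so the shift occurs.

yes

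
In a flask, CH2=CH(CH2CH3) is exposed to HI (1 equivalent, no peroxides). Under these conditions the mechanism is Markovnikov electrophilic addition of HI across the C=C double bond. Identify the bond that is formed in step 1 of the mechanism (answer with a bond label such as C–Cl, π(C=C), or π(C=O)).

C–H

Step 1: Electrophilic addition begins with the π(C=C) electrons forming a bond to the proton of HI. Following Markovnikov's rule, the resulting cation is secondary. The H–I bond breaks heterolytically, releasing I⁻.
The bond formed in this step is the C–H bond.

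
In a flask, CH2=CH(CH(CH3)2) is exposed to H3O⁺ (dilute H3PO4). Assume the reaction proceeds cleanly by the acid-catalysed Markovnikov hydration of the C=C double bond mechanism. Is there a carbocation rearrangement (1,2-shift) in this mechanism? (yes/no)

yes

The first-formed carbocation is secondary.
The adjacent isopropyl carbon already bears 2 other carbon substituents and has a hydrogen to migrate; after a 1,2-hydride shift from that carbon the positive charge sits on a tertiary centre.
Tertiary is more stable than secondary, so the shift occurs.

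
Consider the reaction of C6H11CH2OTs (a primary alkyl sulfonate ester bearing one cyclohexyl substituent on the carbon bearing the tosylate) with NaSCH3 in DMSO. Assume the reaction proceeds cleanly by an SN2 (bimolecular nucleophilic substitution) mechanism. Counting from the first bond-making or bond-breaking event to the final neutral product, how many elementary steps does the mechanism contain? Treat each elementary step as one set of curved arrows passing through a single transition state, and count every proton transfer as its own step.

1

Step 1: The methanethiolate nucleophile donates a lone pair from S to the α-carbon in a backside attack; simultaneously the C–O σ-bond breaks and both of its electrons leave with TsO⁻. One concerted step with inversion of configuration.
Total: 1 elementary step.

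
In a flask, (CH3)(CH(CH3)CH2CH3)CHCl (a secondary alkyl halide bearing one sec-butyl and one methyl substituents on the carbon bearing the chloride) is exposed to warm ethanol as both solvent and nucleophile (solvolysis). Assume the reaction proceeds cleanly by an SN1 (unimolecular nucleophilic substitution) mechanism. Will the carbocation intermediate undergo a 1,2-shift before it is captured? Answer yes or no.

The first-formed carbocation is secondary.
The adjacent sec-butyl carbon already bears 2 other carbon substituents and has a hydrogen to migrate; after a 1,2-hydride shift from that carbon the positive charge sits on a tertiary centre.
Tertiary is more stable than secondary, so the shift occurs.

yes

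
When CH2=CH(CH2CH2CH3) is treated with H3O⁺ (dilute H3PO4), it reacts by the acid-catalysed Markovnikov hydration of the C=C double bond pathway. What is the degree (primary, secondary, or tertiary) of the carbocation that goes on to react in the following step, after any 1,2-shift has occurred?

Step 1: The π electrons of the C=C bond attack a proton of H3O⁺; Markovnikov addition places the new C–H on the less-substituted alkene carbon, so the positive charge ends up on the more-substituted carbon — a secondary carbocation. H2O is released.
No single 1,2-shift to an adjacent carbon would give a more-substituted cation, so no rearrangement occurs.

secondary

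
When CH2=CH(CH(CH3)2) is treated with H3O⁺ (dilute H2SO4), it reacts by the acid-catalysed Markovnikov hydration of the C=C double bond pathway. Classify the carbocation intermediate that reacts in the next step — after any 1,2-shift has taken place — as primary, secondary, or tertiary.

Step 1: Electrophilic addition begins with the π(C=C) electrons forming a bond to the proton of H3O⁺. Following Markovnikov's rule, the resulting cation is secondary. H2O is released.
Step 2: A 1,2-hydride shift from the adjacent isopropyl carbon moves the positive charge from the secondary centre to an adjacent carbon, generating a more stable tertiary carbocation.
The cation rearranges from secondary to tertiary via a 1,2-hydride shift from the adjacent isopropyl carbon; the tertiary cation is what reacts next.

tertiary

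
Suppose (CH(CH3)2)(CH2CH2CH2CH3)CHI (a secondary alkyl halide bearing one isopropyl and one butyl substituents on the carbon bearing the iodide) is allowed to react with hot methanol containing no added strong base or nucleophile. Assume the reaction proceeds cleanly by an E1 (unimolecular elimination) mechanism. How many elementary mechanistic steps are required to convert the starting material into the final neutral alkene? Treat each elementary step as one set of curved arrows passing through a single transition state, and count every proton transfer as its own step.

3

Step 1: Ionisation: the C–I σ-bond cleaves heterolytically; both bonding electrons depart with I⁻, leaving a secondary carbocation at the α-carbon.
Step 2: A 1,2-hydride shift from the adjacent isopropyl carbon moves the positive charge from the secondary centre to an adjacent carbon, generating a more stable tertiary carbocation.
Step 3: A methanol molecule (solvent) deprotonates a β-carbon; as the C–H bond breaks, those electrons form the new alkene π bond.
Total: 3 elementary steps.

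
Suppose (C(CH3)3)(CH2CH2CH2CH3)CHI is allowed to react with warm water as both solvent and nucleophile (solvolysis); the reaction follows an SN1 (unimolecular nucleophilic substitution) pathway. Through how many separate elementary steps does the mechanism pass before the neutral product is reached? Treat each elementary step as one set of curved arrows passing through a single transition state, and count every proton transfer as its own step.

Step 1: Unassisted departure of I⁻ (taking the C–I bonding pair) generates a secondary carbocation.
Step 2: Carbocation rearrangement: a 1,2-methyl shift from the adjacent tert-butyl carbon converts the initially-formed secondary cation into the more stable tertiary cation.
Step 3: H2O donates an oxygen lone pair into the empty p orbital of the cation, giving a protonated alcohol (an oxonium ion).
Step 4: A second solvent molecule removes the proton on oxygen, giving the neutral alcohol product.
Total: 4 elementary steps.

4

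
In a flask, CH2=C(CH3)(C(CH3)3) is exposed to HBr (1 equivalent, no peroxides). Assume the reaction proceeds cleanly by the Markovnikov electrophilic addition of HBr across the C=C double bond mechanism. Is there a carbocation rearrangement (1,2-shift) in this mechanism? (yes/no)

The first-formed carbocation is tertiary.
No single 1,2-shift to an adjacent carbon would produce a more-substituted cation than the one already present, so no rearrangement occurs.

no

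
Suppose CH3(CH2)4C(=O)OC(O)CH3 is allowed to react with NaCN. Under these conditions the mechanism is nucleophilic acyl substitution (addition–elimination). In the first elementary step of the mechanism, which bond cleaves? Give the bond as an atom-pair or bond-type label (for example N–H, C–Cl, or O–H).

π(C=O)

Step 1: A lone pair on the C of CN⁻ attacks the electrophilic acyl carbon; the π(C=O) electrons move onto oxygen, giving a tetrahedral intermediate.
The bond broken in this step is the π(C=O) bond.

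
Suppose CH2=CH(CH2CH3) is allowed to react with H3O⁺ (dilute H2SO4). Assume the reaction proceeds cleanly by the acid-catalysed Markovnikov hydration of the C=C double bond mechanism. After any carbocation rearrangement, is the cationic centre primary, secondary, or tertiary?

Step 1: The π electrons of the C=C bond attack a proton of H3O⁺; Markovnikov addition places the new C–H on the less-substituted alkene carbon, so the positive charge ends up on the more-substituted carbon — a secondary carbocation. H2O is released.
No single 1,2-shift to an adjacent carbon would give a more-substituted cation, so no rearrangement occurs.

secondary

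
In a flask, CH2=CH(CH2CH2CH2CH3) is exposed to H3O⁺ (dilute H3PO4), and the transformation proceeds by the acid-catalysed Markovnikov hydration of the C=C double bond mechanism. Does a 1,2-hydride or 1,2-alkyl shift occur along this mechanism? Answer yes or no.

The first-formed carbocation is secondary.
No single 1,2-shift to an adjacent carbon would produce a more-substituted cation than the one already present, so no rearrangement occurs.

no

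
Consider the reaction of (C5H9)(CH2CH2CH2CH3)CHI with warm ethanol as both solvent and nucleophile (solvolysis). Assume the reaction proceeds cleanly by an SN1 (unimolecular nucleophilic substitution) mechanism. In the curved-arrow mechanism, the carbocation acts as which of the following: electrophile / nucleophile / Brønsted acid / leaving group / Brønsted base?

electrophile

Step 3: A lone pair on the oxygen of CH3CH2OH attacks the carbocation, forming a new C–O σ-bond and an oxonium ion.
The carbocation accepts an electron pair into an empty or π* orbital — it is the electrophile.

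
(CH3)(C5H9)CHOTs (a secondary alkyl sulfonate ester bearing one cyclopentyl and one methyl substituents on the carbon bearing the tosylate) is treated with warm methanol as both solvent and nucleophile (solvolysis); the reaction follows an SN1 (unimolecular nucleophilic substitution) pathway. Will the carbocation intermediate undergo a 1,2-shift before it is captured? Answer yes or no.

yes

The first-formed carbocation is secondary.
The adjacent cyclopentyl carbon already bears 2 other carbon substituents and has a hydrogen to migrate; after a 1,2-hydride shift from that carbon the positive charge sits on a tertiary centre.
Tertiary is more stable than secondary, so the shift occurs.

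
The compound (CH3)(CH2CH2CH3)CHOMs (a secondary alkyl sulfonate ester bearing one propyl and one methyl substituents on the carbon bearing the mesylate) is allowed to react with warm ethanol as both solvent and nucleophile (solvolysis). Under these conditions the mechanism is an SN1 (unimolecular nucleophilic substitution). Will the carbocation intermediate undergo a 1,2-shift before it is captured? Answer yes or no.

no

The first-formed carbocation is secondary.
No single 1,2-shift to an adjacent carbon would produce a more-substituted cation than the one already present, so no rearrangement occurs.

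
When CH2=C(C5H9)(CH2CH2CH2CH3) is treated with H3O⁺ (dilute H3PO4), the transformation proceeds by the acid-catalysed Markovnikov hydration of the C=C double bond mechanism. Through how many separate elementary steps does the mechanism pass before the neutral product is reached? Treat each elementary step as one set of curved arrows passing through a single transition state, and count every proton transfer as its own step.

3

Step 1: The π electrons of the C=C bond attack a proton of H3O⁺; Markovnikov addition places the new C–H on the less-substituted alkene carbon, so the positive charge ends up on the more-substituted carbon — a tertiary carbocation. H2O is released.
(No 1,2-shift: no single shift to an adjacent carbon would give a more stable cation.)
Step 2: A lone pair on the oxygen of H2O attacks the carbocation, forming a C–O bond and an oxonium ion (a protonated alcohol).
Step 3: H2O removes a proton from the oxonium oxygen, regenerating H3O⁺ and giving the neutral alcohol.
Total: 3 elementary steps.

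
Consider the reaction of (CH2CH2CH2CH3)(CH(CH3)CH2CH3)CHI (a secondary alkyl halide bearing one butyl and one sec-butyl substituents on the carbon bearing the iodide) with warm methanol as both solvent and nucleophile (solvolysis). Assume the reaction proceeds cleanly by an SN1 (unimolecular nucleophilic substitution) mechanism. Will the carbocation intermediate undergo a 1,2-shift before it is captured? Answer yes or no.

The first-formed carbocation is secondary.
The adjacent sec-butyl carbon already bears 2 other carbon substituents and has a hydrogen to migrate; after a 1,2-hydride shift from that carbon the positive charge sits on a tertiary centre.
Tertiary is more stable than secondary, so the shift occurs.

yes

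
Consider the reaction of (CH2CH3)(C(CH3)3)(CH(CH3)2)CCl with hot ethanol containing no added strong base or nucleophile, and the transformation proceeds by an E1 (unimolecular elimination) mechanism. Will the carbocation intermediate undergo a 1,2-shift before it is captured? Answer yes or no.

no

The first-formed carbocation is tertiary.
No single 1,2-shift to an adjacent carbon would produce a more-substituted cation than the one already present, so no rearrangement occurs.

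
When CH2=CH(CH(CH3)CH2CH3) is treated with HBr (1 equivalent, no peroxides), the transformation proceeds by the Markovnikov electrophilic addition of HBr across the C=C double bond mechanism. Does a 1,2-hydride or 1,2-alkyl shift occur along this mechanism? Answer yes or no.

yes

The first-formed carbocation is secondary.
The adjacent sec-butyl carbon already bears 2 other carbon substituents and has a hydrogen to migrate; after a 1,2-hydride shift from that carbon the positive charge sits on a tertiary centre.
Tertiary is more stable than secondary, so the shift occurs.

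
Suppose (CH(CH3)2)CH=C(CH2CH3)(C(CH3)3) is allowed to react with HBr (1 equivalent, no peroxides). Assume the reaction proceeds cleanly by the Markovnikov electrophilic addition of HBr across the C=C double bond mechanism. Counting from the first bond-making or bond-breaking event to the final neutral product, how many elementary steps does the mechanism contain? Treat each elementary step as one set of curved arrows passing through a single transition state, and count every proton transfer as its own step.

Step 1: The π electrons of the C=C bond attack a proton of HBr; Markovnikov addition places the new C–H on the less-substituted alkene carbon, so the positive charge ends up on the more-substituted carbon — a tertiary carbocation. The H–Br bond breaks heterolytically, releasing Br⁻.
(No 1,2-shift: no single shift to an adjacent carbon would give a more stable cation.)
Step 2: Br⁻ captures the cation: a lone pair on Br⁻ fills the empty p orbital, producing the alkyl halide product.
Total: 2 elementary steps.

2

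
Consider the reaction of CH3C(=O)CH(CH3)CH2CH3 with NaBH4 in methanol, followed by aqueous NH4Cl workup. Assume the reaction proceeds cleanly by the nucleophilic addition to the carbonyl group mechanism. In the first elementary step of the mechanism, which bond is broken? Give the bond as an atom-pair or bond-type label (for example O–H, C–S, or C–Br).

Step 1: H⁻ (delivered from BH4⁻) attacks the sp² carbonyl carbon; the C=O π bond breaks and the electrons end up as a lone pair on the alkoxide oxygen of the tetrahedral intermediate.
The bond broken in this step is the π(C=O) bond.

π(C=O)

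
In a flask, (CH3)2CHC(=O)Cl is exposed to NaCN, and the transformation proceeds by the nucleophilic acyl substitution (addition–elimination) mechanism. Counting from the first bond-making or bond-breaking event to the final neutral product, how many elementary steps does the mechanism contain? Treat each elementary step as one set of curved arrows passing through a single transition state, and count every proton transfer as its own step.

Step 1: Nucleophilic addition of CN⁻ to the acyl carbon breaks the π(C=O) bond and yields a tetrahedral, anionic intermediate.
Step 2: Elimination step: re-formation of the carbonyl π bond drives out Cl⁻, giving the new acyl compound.
Total: 2 elementary steps.

2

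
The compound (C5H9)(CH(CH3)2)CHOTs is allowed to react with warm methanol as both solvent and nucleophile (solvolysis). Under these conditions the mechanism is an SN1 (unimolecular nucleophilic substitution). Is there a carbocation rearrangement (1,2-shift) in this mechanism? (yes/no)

The first-formed carbocation is secondary.
The adjacent cyclopentyl carbon already bears 2 other carbon substituents and has a hydrogen to migrate; after a 1,2-hydride shift from that carbon the positive charge sits on a tertiary centre.
Tertiary is more stable than secondary, so the shift occurs.

yes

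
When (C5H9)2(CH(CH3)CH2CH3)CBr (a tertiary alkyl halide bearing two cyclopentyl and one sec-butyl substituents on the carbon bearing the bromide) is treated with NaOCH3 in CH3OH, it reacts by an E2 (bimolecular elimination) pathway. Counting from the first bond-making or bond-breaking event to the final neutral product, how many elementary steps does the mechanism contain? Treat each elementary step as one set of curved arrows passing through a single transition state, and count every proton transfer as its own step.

Step 1: Concerted anti-periplanar elimination: CH3O⁻ abstracts a β-H while Br⁻ leaves, and the C–H electrons become the new C=C π bond — all in a single transition state.
Total: 1 elementary step.

1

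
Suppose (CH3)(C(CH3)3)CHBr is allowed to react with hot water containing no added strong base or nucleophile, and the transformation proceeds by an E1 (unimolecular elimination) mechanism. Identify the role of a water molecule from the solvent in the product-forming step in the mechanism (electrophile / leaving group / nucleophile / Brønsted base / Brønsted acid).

Brønsted base

Step 3: A water molecule (solvent) deprotonates a β-carbon; as the C–H bond breaks, those electrons form the new alkene π bond.
A water molecule from the solvent in the product-forming step accepts a proton in a proton-transfer step — a Brønsted base.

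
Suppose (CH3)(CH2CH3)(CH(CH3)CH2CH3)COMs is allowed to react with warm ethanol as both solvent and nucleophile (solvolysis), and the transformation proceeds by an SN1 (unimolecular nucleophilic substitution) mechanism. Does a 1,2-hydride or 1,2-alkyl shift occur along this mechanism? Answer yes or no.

The first-formed carbocation is tertiary.
No single 1,2-shift to an adjacent carbon would produce a more-substituted cation than the one already present, so no rearrangement occurs.

no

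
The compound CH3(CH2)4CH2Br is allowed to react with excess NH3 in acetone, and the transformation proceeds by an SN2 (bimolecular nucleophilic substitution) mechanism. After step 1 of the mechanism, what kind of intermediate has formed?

ammonium ion

Step 1: A lone pair on the N of NH3 attacks the α-carbon from the back side while the C–Br bond breaks; both bonding electrons leave with Br⁻. The product of this concerted step is an alkylammonium ion.
After step 1 the species present is an ammonium ion.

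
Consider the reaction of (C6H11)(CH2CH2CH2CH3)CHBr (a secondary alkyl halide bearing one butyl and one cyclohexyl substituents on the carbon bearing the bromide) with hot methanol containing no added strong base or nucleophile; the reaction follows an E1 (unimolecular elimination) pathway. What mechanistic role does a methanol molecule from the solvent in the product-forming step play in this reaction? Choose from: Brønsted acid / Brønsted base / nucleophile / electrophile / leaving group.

Brønsted base

Step 3: A methanol molecule (solvent) deprotonates a β-carbon; as the C–H bond breaks, those electrons form the new alkene π bond.
A methanol molecule from the solvent in the product-forming step accepts a proton in a proton-transfer step — a Brønsted base.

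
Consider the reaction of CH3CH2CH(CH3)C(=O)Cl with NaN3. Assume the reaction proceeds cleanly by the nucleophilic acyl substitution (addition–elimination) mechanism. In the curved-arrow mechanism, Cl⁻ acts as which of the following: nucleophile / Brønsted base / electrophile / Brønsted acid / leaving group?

leaving group

Step 2: Elimination step: re-formation of the carbonyl π bond drives out Cl⁻, giving the new acyl compound.
Cl⁻ departs with both electrons of the breaking σ-bond — that is the definition of a leaving group.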